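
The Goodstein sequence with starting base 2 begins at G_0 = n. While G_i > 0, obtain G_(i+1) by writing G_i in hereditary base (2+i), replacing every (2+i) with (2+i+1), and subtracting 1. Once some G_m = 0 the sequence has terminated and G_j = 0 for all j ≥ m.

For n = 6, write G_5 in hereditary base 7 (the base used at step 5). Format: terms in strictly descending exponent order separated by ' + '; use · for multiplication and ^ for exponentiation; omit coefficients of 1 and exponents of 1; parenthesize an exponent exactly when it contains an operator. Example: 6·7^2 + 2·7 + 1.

5·7^5 + 5·7^4 + 5·7^3 + 5·7^2 + 5·7 + 4

i=0: 6 = 2^2 + 2 (b=2); 2→3: 3^3 + 3 = 30; 30−1 = 29
i=1: 29 = 3^3 + 2 (b=3); 3→4: 4^4 + 2 = 258; 258−1 = 257
i=2: 257 = 4^4 + 1 (b=4); 4→5: 5^5 + 1 = 3126; 3126−1 = 3125
i=3: 3125 = 5^5 (b=5); 5→6: 6^6 = 46656; 46656−1 = 46655
i=4: 46655 = 5·6^5 + 5·6^4 + 5·6^3 + 5·6^2 + 5·6 + 5 (b=6); 6→7: 5·7^5 + 5·7^4 + 5·7^3 + 5·7^2 + 5·7 + 5 = 98040; 98040−1 = 98039
i=5: 98039 = 5·7^5 + 5·7^4 + 5·7^3 + 5·7^2 + 5·7 + 4 (b=7); 7→8: 5·8^5 + 5·8^4 + 5·8^3 + 5·8^2 + 5·8 + 4 = 187244; 187244−1 = 187243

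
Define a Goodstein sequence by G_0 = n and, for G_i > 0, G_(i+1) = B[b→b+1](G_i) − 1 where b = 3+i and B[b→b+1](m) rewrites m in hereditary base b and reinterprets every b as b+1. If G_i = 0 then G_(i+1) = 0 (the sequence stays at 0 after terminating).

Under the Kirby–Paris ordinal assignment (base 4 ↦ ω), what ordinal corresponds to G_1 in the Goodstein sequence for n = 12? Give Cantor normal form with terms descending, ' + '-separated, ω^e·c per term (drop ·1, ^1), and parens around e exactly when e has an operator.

step 0: 12 = 3^2 + 3; sub 4 for 3: 4^2 + 4; = 20; G_1 = 20−1 = 19
step 1: 19 = 4^2 + 3; sub 5 for 4: 5^2 + 3; = 28; G_2 = 28−1 = 27

ω^2 + 3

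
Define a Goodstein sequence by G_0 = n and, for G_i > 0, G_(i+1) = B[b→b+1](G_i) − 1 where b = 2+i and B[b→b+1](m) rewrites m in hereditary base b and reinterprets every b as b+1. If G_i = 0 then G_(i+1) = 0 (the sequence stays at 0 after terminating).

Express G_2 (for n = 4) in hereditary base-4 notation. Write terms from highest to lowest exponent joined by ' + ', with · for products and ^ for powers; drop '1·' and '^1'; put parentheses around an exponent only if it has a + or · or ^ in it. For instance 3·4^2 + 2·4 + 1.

step 0: 4 = 2^2; sub 3 for 2: 3^3; = 27; G_1 = 27−1 = 26
step 1: 26 = 2·3^2 + 2·3 + 2; sub 4 for 3: 2·4^2 + 2·4 + 2; = 42; G_2 = 42−1 = 41
step 2: 41 = 2·4^2 + 2·4 + 1; sub 5 for 4: 2·5^2 + 2·5 + 1; = 61; G_3 = 61−1 = 60

2·4^2 + 2·4 + 1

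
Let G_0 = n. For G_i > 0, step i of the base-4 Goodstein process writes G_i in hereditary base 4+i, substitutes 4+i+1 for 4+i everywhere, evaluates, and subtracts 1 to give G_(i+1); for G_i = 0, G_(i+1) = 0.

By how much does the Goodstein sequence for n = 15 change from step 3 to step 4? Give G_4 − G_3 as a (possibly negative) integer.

2

15 —HB4→ 3·4 + 3 —bump→ 3·5 + 3 = 18 —(−1)→ 17
17 —HB5→ 3·5 + 2 —bump→ 3·6 + 2 = 20 —(−1)→ 19
19 —HB6→ 3·6 + 1 —bump→ 3·7 + 1 = 22 —(−1)→ 21
21 —HB7→ 3·7 —bump→ 3·8 = 24 —(−1)→ 23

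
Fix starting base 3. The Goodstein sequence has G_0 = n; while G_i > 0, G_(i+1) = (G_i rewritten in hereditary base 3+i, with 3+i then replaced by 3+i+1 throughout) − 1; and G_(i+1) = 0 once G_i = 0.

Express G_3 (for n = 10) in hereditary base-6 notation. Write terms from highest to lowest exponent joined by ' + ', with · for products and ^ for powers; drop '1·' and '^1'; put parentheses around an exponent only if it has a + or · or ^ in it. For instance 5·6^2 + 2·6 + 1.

4·6 + 3

10 —HB3→ 3^2 + 1 —bump→ 4^2 + 1 = 17 —(−1)→ 16
16 —HB4→ 4^2 —bump→ 5^2 = 25 —(−1)→ 24
24 —HB5→ 4·5 + 4 —bump→ 4·6 + 4 = 28 —(−1)→ 27
27 —HB6→ 4·6 + 3 —bump→ 4·7 + 3 = 31 —(−1)→ 30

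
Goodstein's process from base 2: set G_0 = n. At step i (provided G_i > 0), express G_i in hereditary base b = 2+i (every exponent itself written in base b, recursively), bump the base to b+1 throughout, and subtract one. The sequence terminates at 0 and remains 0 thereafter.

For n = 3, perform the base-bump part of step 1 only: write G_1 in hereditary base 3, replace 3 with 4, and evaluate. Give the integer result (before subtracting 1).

step 0: 3 = 2 + 1; sub 3 for 2: 3 + 1; = 4; G_1 = 4−1 = 3
step 1: 3 = 3; sub 4 for 3: 4; = 4; G_2 = 4−1 = 3

4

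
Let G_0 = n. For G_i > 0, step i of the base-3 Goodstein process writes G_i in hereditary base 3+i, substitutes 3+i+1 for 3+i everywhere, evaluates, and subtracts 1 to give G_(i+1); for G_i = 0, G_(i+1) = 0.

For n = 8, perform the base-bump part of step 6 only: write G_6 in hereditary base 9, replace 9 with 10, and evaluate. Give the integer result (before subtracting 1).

12

[0] 8 ≡ 2·3 + 2 (base 3). Lift 4: 10. −1: 9.
[1] 9 ≡ 2·4 + 1 (base 4). Lift 5: 11. −1: 10.
[2] 10 ≡ 2·5 (base 5). Lift 6: 12. −1: 11.
[3] 11 ≡ 6 + 5 (base 6). Lift 7: 12. −1: 11.
[4] 11 ≡ 7 + 4 (base 7). Lift 8: 12. −1: 11.
[5] 11 ≡ 8 + 3 (base 8). Lift 9: 12. −1: 11.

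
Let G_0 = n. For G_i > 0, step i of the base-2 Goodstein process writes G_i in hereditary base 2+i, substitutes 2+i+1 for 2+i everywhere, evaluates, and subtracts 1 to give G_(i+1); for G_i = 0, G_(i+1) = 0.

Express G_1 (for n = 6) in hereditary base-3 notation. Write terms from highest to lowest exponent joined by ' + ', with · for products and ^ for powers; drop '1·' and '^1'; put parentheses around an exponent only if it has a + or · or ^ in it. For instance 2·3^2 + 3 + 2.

3^3 + 2

6 —HB2→ 2^2 + 2 —bump→ 3^3 + 3 = 30 —(−1)→ 29
29 —HB3→ 3^3 + 2 —bump→ 4^4 + 2 = 258 —(−1)→ 257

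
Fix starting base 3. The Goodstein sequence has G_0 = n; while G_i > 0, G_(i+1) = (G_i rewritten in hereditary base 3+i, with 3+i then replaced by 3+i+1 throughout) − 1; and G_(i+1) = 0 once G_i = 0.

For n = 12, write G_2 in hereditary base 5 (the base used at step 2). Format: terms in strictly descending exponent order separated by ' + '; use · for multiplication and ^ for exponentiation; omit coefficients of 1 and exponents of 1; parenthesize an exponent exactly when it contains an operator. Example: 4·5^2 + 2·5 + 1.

5^2 + 2

(0) 12|_3 = 3^2 + 3 ↦ 4^2 + 4|_4 = 20 ⇒ 19
(1) 19|_4 = 4^2 + 3 ↦ 5^2 + 3|_5 = 28 ⇒ 27
(2) 27|_5 = 5^2 + 2 ↦ 6^2 + 2|_6 = 38 ⇒ 37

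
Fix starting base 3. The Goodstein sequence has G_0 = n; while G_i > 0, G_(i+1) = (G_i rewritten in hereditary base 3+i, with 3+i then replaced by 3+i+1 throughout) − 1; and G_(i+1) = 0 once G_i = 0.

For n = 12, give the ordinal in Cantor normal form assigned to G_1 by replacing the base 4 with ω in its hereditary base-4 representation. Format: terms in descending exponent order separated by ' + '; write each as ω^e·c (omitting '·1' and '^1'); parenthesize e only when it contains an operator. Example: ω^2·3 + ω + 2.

i=0: 12 = 3^2 + 3 (b=3); 3→4: 4^2 + 4 = 20; 20−1 = 19
i=1: 19 = 4^2 + 3 (b=4); 4→5: 5^2 + 3 = 28; 28−1 = 27

ω^2 + 3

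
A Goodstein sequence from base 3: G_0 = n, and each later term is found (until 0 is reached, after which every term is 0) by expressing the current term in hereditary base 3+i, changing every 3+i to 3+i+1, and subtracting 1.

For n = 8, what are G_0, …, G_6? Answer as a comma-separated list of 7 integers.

8, 9, 10, 11, 11, 11, 11

G_0 = 8. HB_3(8) = 2·3 + 2. Bump = 10. G_1 = 9.
G_1 = 9. HB_4(9) = 2·4 + 1. Bump = 11. G_2 = 10.
G_2 = 10. HB_5(10) = 2·5. Bump = 12. G_3 = 11.
G_3 = 11. HB_6(11) = 6 + 5. Bump = 12. G_4 = 11.
G_4 = 11. HB_7(11) = 7 + 4. Bump = 12. G_5 = 11.
G_5 = 11. HB_8(11) = 8 + 3. Bump = 12. G_6 = 11.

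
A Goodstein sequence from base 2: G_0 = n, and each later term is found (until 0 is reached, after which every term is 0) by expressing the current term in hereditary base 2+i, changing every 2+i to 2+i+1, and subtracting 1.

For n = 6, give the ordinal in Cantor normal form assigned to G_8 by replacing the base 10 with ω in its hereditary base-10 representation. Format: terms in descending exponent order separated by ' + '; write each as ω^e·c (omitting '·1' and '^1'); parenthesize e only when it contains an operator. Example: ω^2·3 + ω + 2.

ω^5·5 + ω^4·5 + ω^3·5 + ω^2·5 + ω·5 + 1

[0] 6 ≡ 2^2 + 2 (base 2). Lift 3: 30. −1: 29.
[1] 29 ≡ 3^3 + 2 (base 3). Lift 4: 258. −1: 257.
[2] 257 ≡ 4^4 + 1 (base 4). Lift 5: 3126. −1: 3125.
[3] 3125 ≡ 5^5 (base 5). Lift 6: 46656. −1: 46655.
[4] 46655 ≡ 5·6^5 + 5·6^4 + 5·6^3 + 5·6^2 + 5·6 + 5 (base 6). Lift 7: 98040. −1: 98039.
[5] 98039 ≡ 5·7^5 + 5·7^4 + 5·7^3 + 5·7^2 + 5·7 + 4 (base 7). Lift 8: 187244. −1: 187243.
[6] 187243 ≡ 5·8^5 + 5·8^4 + 5·8^3 + 5·8^2 + 5·8 + 3 (base 8). Lift 9: 332148. −1: 332147.
[7] 332147 ≡ 5·9^5 + 5·9^4 + 5·9^3 + 5·9^2 + 5·9 + 2 (base 9). Lift 10: 555552. −1: 555551.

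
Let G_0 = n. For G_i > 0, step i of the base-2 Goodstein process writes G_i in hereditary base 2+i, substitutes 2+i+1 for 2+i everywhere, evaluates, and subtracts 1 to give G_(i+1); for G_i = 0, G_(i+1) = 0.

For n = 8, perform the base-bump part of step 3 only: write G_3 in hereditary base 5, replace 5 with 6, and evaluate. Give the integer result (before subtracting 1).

93396

base 2: 8 = 2^(2 + 1); at 3: 3^(3 + 1) = 81; next = 80
base 3: 80 = 2·3^3 + 2·3^2 + 2·3 + 2; at 4: 2·4^4 + 2·4^2 + 2·4 + 2 = 554; next = 553
base 4: 553 = 2·4^4 + 2·4^2 + 2·4 + 1; at 5: 2·5^5 + 2·5^2 + 2·5 + 1 = 6311; next = 6310
base 5: 6310 = 2·5^5 + 2·5^2 + 2·5; at 6: 2·6^6 + 2·6^2 + 2·6 = 93396; next = 93395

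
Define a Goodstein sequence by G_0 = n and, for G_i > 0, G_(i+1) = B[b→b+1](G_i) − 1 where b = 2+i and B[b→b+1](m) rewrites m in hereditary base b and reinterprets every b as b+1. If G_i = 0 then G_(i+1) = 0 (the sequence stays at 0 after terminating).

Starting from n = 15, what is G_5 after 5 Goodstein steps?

G_0 = 15. HB_2(15) = 2^(2 + 1) + 2^2 + 2 + 1. Bump = 112. G_1 = 111.
G_1 = 111. HB_3(111) = 3^(3 + 1) + 3^3 + 3. Bump = 1284. G_2 = 1283.
G_2 = 1283. HB_4(1283) = 4^(4 + 1) + 4^4 + 3. Bump = 18753. G_3 = 18752.
G_3 = 18752. HB_5(18752) = 5^(5 + 1) + 5^5 + 2. Bump = 326594. G_4 = 326593.
G_4 = 326593. HB_6(326593) = 6^(6 + 1) + 6^6 + 1. Bump = 6588345. G_5 = 6588344.
G_5 = 6588344. HB_7(6588344) = 7^(7 + 1) + 7^7. Bump = 150994944. G_6 = 150994943.

6588344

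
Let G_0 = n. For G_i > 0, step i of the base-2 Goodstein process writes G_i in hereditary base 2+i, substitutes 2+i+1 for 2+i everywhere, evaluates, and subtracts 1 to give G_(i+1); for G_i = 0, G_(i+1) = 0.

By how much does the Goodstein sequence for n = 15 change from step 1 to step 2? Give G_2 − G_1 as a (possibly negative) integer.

1172

G_0 = 15. HB_2(15) = 2^(2 + 1) + 2^2 + 2 + 1. Bump = 112. G_1 = 111.
G_1 = 111. HB_3(111) = 3^(3 + 1) + 3^3 + 3. Bump = 1284. G_2 = 1283.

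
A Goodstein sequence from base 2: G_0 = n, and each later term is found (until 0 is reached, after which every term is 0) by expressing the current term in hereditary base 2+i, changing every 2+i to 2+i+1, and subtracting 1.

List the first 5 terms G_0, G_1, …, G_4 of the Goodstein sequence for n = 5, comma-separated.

5, 27, 255, 467, 775

[0] 5 ≡ 2^2 + 1 (base 2). Lift 3: 28. −1: 27.
[1] 27 ≡ 3^3 (base 3). Lift 4: 256. −1: 255.
[2] 255 ≡ 3·4^3 + 3·4^2 + 3·4 + 3 (base 4). Lift 5: 468. −1: 467.
[3] 467 ≡ 3·5^3 + 3·5^2 + 3·5 + 2 (base 5). Lift 6: 776. −1: 775.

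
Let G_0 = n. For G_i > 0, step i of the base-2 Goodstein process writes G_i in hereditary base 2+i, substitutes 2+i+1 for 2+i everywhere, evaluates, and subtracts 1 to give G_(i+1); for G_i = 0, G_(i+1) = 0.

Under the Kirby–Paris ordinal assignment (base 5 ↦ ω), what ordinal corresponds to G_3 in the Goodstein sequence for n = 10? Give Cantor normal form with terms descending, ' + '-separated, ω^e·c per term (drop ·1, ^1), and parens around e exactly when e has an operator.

ω^(ω + 1)

i=0: 10 = 2^(2 + 1) + 2 (b=2); 2→3: 3^(3 + 1) + 3 = 84; 84−1 = 83
i=1: 83 = 3^(3 + 1) + 2 (b=3); 3→4: 4^(4 + 1) + 2 = 1026; 1026−1 = 1025
i=2: 1025 = 4^(4 + 1) + 1 (b=4); 4→5: 5^(5 + 1) + 1 = 15626; 15626−1 = 15625
i=3: 15625 = 5^(5 + 1) (b=5); 5→6: 6^(6 + 1) = 279936; 279936−1 = 279935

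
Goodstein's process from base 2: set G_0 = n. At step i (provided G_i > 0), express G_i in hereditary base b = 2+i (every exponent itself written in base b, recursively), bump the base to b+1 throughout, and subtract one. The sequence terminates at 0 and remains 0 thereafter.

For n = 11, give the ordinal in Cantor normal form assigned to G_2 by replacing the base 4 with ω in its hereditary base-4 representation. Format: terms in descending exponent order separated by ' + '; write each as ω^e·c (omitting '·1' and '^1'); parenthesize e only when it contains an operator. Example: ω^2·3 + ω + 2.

(0) 11|_2 = 2^(2 + 1) + 2 + 1 ↦ 3^(3 + 1) + 3 + 1|_3 = 85 ⇒ 84
(1) 84|_3 = 3^(3 + 1) + 3 ↦ 4^(4 + 1) + 4|_4 = 1028 ⇒ 1027
(2) 1027|_4 = 4^(4 + 1) + 3 ↦ 5^(5 + 1) + 3|_5 = 15628 ⇒ 15627

ω^(ω + 1) + 3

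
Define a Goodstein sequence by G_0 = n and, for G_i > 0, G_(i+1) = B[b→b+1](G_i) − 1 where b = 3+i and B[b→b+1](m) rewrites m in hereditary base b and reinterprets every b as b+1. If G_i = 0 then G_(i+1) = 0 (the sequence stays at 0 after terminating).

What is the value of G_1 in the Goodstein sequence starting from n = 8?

i=0: 8 = 2·3 + 2 (b=3); 3→4: 2·4 + 2 = 10; 10−1 = 9
i=1: 9 = 2·4 + 1 (b=4); 4→5: 2·5 + 1 = 11; 11−1 = 10

9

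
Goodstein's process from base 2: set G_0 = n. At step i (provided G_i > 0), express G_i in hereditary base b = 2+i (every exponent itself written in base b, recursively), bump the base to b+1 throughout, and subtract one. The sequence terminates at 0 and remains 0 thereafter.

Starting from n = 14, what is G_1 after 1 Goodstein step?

110

G_0=14  [base 2] 2^(2 + 1) + 2^2 + 2  →[2↦3]→  3^(3 + 1) + 3^3 + 3 = 111  −1 ⇒ G_1=110
G_1=110  [base 3] 3^(3 + 1) + 3^3 + 2  →[3↦4]→  4^(4 + 1) + 4^4 + 2 = 1282  −1 ⇒ G_2=1281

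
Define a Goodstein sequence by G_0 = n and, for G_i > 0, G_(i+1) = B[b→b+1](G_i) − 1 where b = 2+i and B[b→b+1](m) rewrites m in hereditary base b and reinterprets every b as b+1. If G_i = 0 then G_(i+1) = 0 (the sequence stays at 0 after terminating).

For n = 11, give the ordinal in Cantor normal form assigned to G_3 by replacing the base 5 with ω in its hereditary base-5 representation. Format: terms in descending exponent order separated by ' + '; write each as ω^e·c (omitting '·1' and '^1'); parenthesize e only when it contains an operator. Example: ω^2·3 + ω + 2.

ω^(ω + 1) + 2

11 —HB2→ 2^(2 + 1) + 2 + 1 —bump→ 3^(3 + 1) + 3 + 1 = 85 —(−1)→ 84
84 —HB3→ 3^(3 + 1) + 3 —bump→ 4^(4 + 1) + 4 = 1028 —(−1)→ 1027
1027 —HB4→ 4^(4 + 1) + 3 —bump→ 5^(5 + 1) + 3 = 15628 —(−1)→ 15627
15627 —HB5→ 5^(5 + 1) + 2 —bump→ 6^(6 + 1) + 2 = 279938 —(−1)→ 279937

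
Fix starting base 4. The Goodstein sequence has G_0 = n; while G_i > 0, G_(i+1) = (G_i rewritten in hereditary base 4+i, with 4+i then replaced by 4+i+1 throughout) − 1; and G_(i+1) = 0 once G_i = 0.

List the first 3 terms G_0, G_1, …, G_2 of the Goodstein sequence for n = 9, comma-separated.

G_0=9  [base 4] 2·4 + 1  →[4↦5]→  2·5 + 1 = 11  −1 ⇒ G_1=10
G_1=10  [base 5] 2·5  →[5↦6]→  2·6 = 12  −1 ⇒ G_2=11

9, 10, 11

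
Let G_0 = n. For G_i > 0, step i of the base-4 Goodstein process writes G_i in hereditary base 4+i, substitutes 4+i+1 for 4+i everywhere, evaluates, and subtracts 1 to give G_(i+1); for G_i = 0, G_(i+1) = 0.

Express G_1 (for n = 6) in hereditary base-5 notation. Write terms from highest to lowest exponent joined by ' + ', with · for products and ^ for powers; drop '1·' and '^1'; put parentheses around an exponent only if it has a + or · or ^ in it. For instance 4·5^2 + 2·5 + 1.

step 0: 6 = 4 + 2; sub 5 for 4: 5 + 2; = 7; G_1 = 7−1 = 6
step 1: 6 = 5 + 1; sub 6 for 5: 6 + 1; = 7; G_2 = 7−1 = 6

5 + 1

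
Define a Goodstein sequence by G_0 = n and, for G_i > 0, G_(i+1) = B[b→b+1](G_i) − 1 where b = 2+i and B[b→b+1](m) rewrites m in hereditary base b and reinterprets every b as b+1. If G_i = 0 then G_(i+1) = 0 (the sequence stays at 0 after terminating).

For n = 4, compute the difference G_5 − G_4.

i=0: 4 = 2^2 (b=2); 2→3: 3^3 = 27; 27−1 = 26
i=1: 26 = 2·3^2 + 2·3 + 2 (b=3); 3→4: 2·4^2 + 2·4 + 2 = 42; 42−1 = 41
i=2: 41 = 2·4^2 + 2·4 + 1 (b=4); 4→5: 2·5^2 + 2·5 + 1 = 61; 61−1 = 60
i=3: 60 = 2·5^2 + 2·5 (b=5); 5→6: 2·6^2 + 2·6 = 84; 84−1 = 83
i=4: 83 = 2·6^2 + 6 + 5 (b=6); 6→7: 2·7^2 + 7 + 5 = 110; 110−1 = 109

26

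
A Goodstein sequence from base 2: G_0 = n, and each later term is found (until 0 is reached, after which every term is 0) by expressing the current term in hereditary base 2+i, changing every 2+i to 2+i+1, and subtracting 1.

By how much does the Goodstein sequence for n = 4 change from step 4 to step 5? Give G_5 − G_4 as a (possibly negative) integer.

26

step 0: 4 = 2^2; sub 3 for 2: 3^3; = 27; G_1 = 27−1 = 26
step 1: 26 = 2·3^2 + 2·3 + 2; sub 4 for 3: 2·4^2 + 2·4 + 2; = 42; G_2 = 42−1 = 41
step 2: 41 = 2·4^2 + 2·4 + 1; sub 5 for 4: 2·5^2 + 2·5 + 1; = 61; G_3 = 61−1 = 60
step 3: 60 = 2·5^2 + 2·5; sub 6 for 5: 2·6^2 + 2·6; = 84; G_4 = 84−1 = 83
step 4: 83 = 2·6^2 + 6 + 5; sub 7 for 6: 2·7^2 + 7 + 5; = 110; G_5 = 110−1 = 109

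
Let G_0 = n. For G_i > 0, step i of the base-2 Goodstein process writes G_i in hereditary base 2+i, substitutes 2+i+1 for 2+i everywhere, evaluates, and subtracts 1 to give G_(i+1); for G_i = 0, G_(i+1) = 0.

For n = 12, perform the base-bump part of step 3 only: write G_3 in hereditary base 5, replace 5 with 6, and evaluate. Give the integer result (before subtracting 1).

G_0=12  [base 2] 2^(2 + 1) + 2^2  →[2↦3]→  3^(3 + 1) + 3^3 = 108  −1 ⇒ G_1=107
G_1=107  [base 3] 3^(3 + 1) + 2·3^2 + 2·3 + 2  →[3↦4]→  4^(4 + 1) + 2·4^2 + 2·4 + 2 = 1066  −1 ⇒ G_2=1065
G_2=1065  [base 4] 4^(4 + 1) + 2·4^2 + 2·4 + 1  →[4↦5]→  5^(5 + 1) + 2·5^2 + 2·5 + 1 = 15686  −1 ⇒ G_3=15685
G_3=15685  [base 5] 5^(5 + 1) + 2·5^2 + 2·5  →[5↦6]→  6^(6 + 1) + 2·6^2 + 2·6 = 280020  −1 ⇒ G_4=280019

280020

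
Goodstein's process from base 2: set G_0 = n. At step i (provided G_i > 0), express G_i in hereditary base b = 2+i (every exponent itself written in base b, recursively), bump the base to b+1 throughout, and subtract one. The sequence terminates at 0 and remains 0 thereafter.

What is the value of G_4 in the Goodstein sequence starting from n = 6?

46655

i=0: 6 = 2^2 + 2 (b=2); 2→3: 3^3 + 3 = 30; 30−1 = 29
i=1: 29 = 3^3 + 2 (b=3); 3→4: 4^4 + 2 = 258; 258−1 = 257
i=2: 257 = 4^4 + 1 (b=4); 4→5: 5^5 + 1 = 3126; 3126−1 = 3125
i=3: 3125 = 5^5 (b=5); 5→6: 6^6 = 46656; 46656−1 = 46655
i=4: 46655 = 5·6^5 + 5·6^4 + 5·6^3 + 5·6^2 + 5·6 + 5 (b=6); 6→7: 5·7^5 + 5·7^4 + 5·7^3 + 5·7^2 + 5·7 + 5 = 98040; 98040−1 = 98039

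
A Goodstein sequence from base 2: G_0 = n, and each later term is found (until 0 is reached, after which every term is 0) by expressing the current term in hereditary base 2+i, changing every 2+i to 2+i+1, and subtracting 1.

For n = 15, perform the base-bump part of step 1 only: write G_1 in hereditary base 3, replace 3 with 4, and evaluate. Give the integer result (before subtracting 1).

G_0=15  [base 2] 2^(2 + 1) + 2^2 + 2 + 1  →[2↦3]→  3^(3 + 1) + 3^3 + 3 + 1 = 112  −1 ⇒ G_1=111
G_1=111  [base 3] 3^(3 + 1) + 3^3 + 3  →[3↦4]→  4^(4 + 1) + 4^4 + 4 = 1284  −1 ⇒ G_2=1283

1284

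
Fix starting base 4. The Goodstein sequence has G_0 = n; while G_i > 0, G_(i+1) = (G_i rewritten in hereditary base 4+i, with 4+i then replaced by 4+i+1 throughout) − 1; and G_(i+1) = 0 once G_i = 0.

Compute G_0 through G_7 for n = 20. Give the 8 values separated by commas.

20, 29, 39, 51, 65, 81, 99, 107

i=0: 20 = 4^2 + 4 (b=4); 4→5: 5^2 + 5 = 30; 30−1 = 29
i=1: 29 = 5^2 + 4 (b=5); 5→6: 6^2 + 4 = 40; 40−1 = 39
i=2: 39 = 6^2 + 3 (b=6); 6→7: 7^2 + 3 = 52; 52−1 = 51
i=3: 51 = 7^2 + 2 (b=7); 7→8: 8^2 + 2 = 66; 66−1 = 65
i=4: 65 = 8^2 + 1 (b=8); 8→9: 9^2 + 1 = 82; 82−1 = 81
i=5: 81 = 9^2 (b=9); 9→10: 10^2 = 100; 100−1 = 99
i=6: 99 = 9·10 + 9 (b=10); 10→11: 9·11 + 9 = 108; 108−1 = 107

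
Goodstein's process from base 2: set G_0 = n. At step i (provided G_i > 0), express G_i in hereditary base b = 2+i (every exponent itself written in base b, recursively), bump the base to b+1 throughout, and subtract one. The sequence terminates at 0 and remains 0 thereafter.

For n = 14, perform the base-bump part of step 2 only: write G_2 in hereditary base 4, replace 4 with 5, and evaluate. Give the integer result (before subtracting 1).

base 2: 14 = 2^(2 + 1) + 2^2 + 2; at 3: 3^(3 + 1) + 3^3 + 3 = 111; next = 110
base 3: 110 = 3^(3 + 1) + 3^3 + 2; at 4: 4^(4 + 1) + 4^4 + 2 = 1282; next = 1281

18751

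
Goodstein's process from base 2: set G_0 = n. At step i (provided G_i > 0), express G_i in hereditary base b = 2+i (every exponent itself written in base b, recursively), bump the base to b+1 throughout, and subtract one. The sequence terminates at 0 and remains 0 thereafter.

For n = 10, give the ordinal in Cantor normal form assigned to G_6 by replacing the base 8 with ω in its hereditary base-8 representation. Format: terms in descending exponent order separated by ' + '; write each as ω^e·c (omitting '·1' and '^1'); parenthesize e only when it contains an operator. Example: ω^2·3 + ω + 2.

ω^ω·5 + ω^5·5 + ω^4·5 + ω^3·5 + ω^2·5 + ω·5 + 3

i=0: 10 = 2^(2 + 1) + 2 (b=2); 2→3: 3^(3 + 1) + 3 = 84; 84−1 = 83
i=1: 83 = 3^(3 + 1) + 2 (b=3); 3→4: 4^(4 + 1) + 2 = 1026; 1026−1 = 1025
i=2: 1025 = 4^(4 + 1) + 1 (b=4); 4→5: 5^(5 + 1) + 1 = 15626; 15626−1 = 15625
i=3: 15625 = 5^(5 + 1) (b=5); 5→6: 6^(6 + 1) = 279936; 279936−1 = 279935
i=4: 279935 = 5·6^6 + 5·6^5 + 5·6^4 + 5·6^3 + 5·6^2 + 5·6 + 5 (b=6); 6→7: 5·7^7 + 5·7^5 + 5·7^4 + 5·7^3 + 5·7^2 + 5·7 + 5 = 4215755; 4215755−1 = 4215754
i=5: 4215754 = 5·7^7 + 5·7^5 + 5·7^4 + 5·7^3 + 5·7^2 + 5·7 + 4 (b=7); 7→8: 5·8^8 + 5·8^5 + 5·8^4 + 5·8^3 + 5·8^2 + 5·8 + 4 = 84073324; 84073324−1 = 84073323
i=6: 84073323 = 5·8^8 + 5·8^5 + 5·8^4 + 5·8^3 + 5·8^2 + 5·8 + 3 (b=8); 8→9: 5·9^9 + 5·9^5 + 5·9^4 + 5·9^3 + 5·9^2 + 5·9 + 3 = 1937434593; 1937434593−1 = 1937434592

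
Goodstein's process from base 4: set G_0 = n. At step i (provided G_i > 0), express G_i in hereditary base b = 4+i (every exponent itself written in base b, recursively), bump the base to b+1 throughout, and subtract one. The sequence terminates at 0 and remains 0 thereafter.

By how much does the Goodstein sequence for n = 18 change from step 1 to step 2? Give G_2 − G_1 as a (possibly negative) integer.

10

G_0=18  [base 4] 4^2 + 2  →[4↦5]→  5^2 + 2 = 27  −1 ⇒ G_1=26
G_1=26  [base 5] 5^2 + 1  →[5↦6]→  6^2 + 1 = 37  −1 ⇒ G_2=36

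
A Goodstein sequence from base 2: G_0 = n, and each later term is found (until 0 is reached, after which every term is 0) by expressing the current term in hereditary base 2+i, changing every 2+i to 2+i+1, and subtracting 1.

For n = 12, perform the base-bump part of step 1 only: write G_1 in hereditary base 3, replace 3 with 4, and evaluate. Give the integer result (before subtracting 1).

G_0 = 12. HB_2(12) = 2^(2 + 1) + 2^2. Bump = 108. G_1 = 107.
G_1 = 107. HB_3(107) = 3^(3 + 1) + 2·3^2 + 2·3 + 2. Bump = 1066. G_2 = 1065.

1066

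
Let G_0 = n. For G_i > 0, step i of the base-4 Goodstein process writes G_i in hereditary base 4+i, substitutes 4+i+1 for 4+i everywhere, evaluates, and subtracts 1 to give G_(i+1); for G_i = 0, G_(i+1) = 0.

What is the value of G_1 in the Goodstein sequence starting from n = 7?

step 0: 7 = 4 + 3; sub 5 for 4: 5 + 3; = 8; G_1 = 8−1 = 7
step 1: 7 = 5 + 2; sub 6 for 5: 6 + 2; = 8; G_2 = 8−1 = 7

7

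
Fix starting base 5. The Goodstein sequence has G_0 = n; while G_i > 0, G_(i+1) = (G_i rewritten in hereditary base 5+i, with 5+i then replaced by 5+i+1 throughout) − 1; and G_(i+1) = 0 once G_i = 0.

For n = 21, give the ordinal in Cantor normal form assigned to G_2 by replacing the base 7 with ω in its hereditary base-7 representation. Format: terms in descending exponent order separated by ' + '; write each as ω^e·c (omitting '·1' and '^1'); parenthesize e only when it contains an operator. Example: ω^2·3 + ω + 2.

ω·3 + 6

G_0=21  [base 5] 4·5 + 1  →[5↦6]→  4·6 + 1 = 25  −1 ⇒ G_1=24
G_1=24  [base 6] 4·6  →[6↦7]→  4·7 = 28  −1 ⇒ G_2=27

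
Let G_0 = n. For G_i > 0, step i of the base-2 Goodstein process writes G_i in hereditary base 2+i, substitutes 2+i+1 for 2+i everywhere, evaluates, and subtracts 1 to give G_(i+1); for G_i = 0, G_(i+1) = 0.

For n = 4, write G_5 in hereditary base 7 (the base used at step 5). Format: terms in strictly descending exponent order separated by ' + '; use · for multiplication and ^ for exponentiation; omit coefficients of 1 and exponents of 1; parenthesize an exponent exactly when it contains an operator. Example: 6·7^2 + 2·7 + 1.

i=0: 4 = 2^2 (b=2); 2→3: 3^3 = 27; 27−1 = 26
i=1: 26 = 2·3^2 + 2·3 + 2 (b=3); 3→4: 2·4^2 + 2·4 + 2 = 42; 42−1 = 41
i=2: 41 = 2·4^2 + 2·4 + 1 (b=4); 4→5: 2·5^2 + 2·5 + 1 = 61; 61−1 = 60
i=3: 60 = 2·5^2 + 2·5 (b=5); 5→6: 2·6^2 + 2·6 = 84; 84−1 = 83
i=4: 83 = 2·6^2 + 6 + 5 (b=6); 6→7: 2·7^2 + 7 + 5 = 110; 110−1 = 109
i=5: 109 = 2·7^2 + 7 + 4 (b=7); 7→8: 2·8^2 + 8 + 4 = 140; 140−1 = 139

2·7^2 + 7 + 4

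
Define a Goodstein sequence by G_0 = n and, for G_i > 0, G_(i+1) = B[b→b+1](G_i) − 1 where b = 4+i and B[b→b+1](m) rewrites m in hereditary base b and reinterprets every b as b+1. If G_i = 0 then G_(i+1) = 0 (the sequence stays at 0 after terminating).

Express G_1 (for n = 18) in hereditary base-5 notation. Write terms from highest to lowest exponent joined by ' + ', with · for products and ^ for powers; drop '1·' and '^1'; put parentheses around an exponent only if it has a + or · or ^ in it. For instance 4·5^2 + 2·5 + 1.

G_0 = 18. HB_4(18) = 4^2 + 2. Bump = 27. G_1 = 26.
G_1 = 26. HB_5(26) = 5^2 + 1. Bump = 37. G_2 = 36.

5^2 + 1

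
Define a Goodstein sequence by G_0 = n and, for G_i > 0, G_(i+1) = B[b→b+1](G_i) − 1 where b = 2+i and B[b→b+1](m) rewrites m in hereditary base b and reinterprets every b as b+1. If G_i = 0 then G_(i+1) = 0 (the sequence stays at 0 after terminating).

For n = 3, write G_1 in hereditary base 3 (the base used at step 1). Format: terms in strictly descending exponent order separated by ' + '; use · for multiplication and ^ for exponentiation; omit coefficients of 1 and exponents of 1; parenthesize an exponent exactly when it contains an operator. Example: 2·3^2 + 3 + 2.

3

G_0=3  [base 2] 2 + 1  →[2↦3]→  3 + 1 = 4  −1 ⇒ G_1=3
G_1=3  [base 3] 3  →[3↦4]→  4 = 4  −1 ⇒ G_2=3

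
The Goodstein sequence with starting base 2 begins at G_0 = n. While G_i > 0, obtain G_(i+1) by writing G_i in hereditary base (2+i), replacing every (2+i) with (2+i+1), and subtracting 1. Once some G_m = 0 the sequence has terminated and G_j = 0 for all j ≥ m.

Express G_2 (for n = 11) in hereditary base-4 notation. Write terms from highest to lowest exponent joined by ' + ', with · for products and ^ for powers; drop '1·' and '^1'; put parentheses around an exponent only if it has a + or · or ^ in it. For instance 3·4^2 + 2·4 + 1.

4^(4 + 1) + 3

base 2: 11 = 2^(2 + 1) + 2 + 1; at 3: 3^(3 + 1) + 3 + 1 = 85; next = 84
base 3: 84 = 3^(3 + 1) + 3; at 4: 4^(4 + 1) + 4 = 1028; next = 1027
base 4: 1027 = 4^(4 + 1) + 3; at 5: 5^(5 + 1) + 3 = 15628; next = 15627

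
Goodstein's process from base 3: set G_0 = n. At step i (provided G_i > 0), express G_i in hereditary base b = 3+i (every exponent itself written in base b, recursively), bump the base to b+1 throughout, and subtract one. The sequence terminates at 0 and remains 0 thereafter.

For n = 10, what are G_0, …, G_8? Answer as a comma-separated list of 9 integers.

(0) 10|_3 = 3^2 + 1 ↦ 4^2 + 1|_4 = 17 ⇒ 16
(1) 16|_4 = 4^2 ↦ 5^2|_5 = 25 ⇒ 24
(2) 24|_5 = 4·5 + 4 ↦ 4·6 + 4|_6 = 28 ⇒ 27
(3) 27|_6 = 4·6 + 3 ↦ 4·7 + 3|_7 = 31 ⇒ 30
(4) 30|_7 = 4·7 + 2 ↦ 4·8 + 2|_8 = 34 ⇒ 33
(5) 33|_8 = 4·8 + 1 ↦ 4·9 + 1|_9 = 37 ⇒ 36
(6) 36|_9 = 4·9 ↦ 4·10|_10 = 40 ⇒ 39
(7) 39|_10 = 3·10 + 9 ↦ 3·11 + 9|_11 = 42 ⇒ 41

10, 16, 24, 27, 30, 33, 36, 39, 41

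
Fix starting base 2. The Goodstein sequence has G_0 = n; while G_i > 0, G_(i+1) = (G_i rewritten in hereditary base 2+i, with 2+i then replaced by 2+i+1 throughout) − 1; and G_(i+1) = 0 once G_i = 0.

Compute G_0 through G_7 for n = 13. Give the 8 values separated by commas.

13, 108, 1279, 16092, 280711, 5765998, 134219479, 3486786855

[0] 13 ≡ 2^(2 + 1) + 2^2 + 1 (base 2). Lift 3: 109. −1: 108.
[1] 108 ≡ 3^(3 + 1) + 3^3 (base 3). Lift 4: 1280. −1: 1279.
[2] 1279 ≡ 4^(4 + 1) + 3·4^3 + 3·4^2 + 3·4 + 3 (base 4). Lift 5: 16093. −1: 16092.
[3] 16092 ≡ 5^(5 + 1) + 3·5^3 + 3·5^2 + 3·5 + 2 (base 5). Lift 6: 280712. −1: 280711.
[4] 280711 ≡ 6^(6 + 1) + 3·6^3 + 3·6^2 + 3·6 + 1 (base 6). Lift 7: 5765999. −1: 5765998.
[5] 5765998 ≡ 7^(7 + 1) + 3·7^3 + 3·7^2 + 3·7 (base 7). Lift 8: 134219480. −1: 134219479.
[6] 134219479 ≡ 8^(8 + 1) + 3·8^3 + 3·8^2 + 2·8 + 7 (base 8). Lift 9: 3486786856. −1: 3486786855.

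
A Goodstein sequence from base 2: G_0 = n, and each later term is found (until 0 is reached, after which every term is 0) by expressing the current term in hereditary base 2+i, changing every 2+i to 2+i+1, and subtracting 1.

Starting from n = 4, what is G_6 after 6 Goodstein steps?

139

base 2: 4 = 2^2; at 3: 3^3 = 27; next = 26
base 3: 26 = 2·3^2 + 2·3 + 2; at 4: 2·4^2 + 2·4 + 2 = 42; next = 41
base 4: 41 = 2·4^2 + 2·4 + 1; at 5: 2·5^2 + 2·5 + 1 = 61; next = 60
base 5: 60 = 2·5^2 + 2·5; at 6: 2·6^2 + 2·6 = 84; next = 83
base 6: 83 = 2·6^2 + 6 + 5; at 7: 2·7^2 + 7 + 5 = 110; next = 109
base 7: 109 = 2·7^2 + 7 + 4; at 8: 2·8^2 + 8 + 4 = 140; next = 139
base 8: 139 = 2·8^2 + 8 + 3; at 9: 2·9^2 + 9 + 3 = 174; next = 173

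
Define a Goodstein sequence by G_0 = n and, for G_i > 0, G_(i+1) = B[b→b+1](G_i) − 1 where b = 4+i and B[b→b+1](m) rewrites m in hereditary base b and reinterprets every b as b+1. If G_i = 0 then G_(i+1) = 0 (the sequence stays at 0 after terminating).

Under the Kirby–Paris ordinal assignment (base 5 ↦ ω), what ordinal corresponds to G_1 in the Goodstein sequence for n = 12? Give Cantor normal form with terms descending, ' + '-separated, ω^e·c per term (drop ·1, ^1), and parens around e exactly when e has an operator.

ω·2 + 4

[0] 12 ≡ 3·4 (base 4). Lift 5: 15. −1: 14.
[1] 14 ≡ 2·5 + 4 (base 5). Lift 6: 16. −1: 15.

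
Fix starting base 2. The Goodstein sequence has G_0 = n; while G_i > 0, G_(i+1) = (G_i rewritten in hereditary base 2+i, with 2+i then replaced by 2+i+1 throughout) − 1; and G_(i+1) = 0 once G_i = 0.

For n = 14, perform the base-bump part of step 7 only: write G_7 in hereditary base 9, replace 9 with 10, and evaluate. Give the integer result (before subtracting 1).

100000555552

(0) 14|_2 = 2^(2 + 1) + 2^2 + 2 ↦ 3^(3 + 1) + 3^3 + 3|_3 = 111 ⇒ 110
(1) 110|_3 = 3^(3 + 1) + 3^3 + 2 ↦ 4^(4 + 1) + 4^4 + 2|_4 = 1282 ⇒ 1281
(2) 1281|_4 = 4^(4 + 1) + 4^4 + 1 ↦ 5^(5 + 1) + 5^5 + 1|_5 = 18751 ⇒ 18750
(3) 18750|_5 = 5^(5 + 1) + 5^5 ↦ 6^(6 + 1) + 6^6|_6 = 326592 ⇒ 326591
(4) 326591|_6 = 6^(6 + 1) + 5·6^5 + 5·6^4 + 5·6^3 + 5·6^2 + 5·6 + 5 ↦ 7^(7 + 1) + 5·7^5 + 5·7^4 + 5·7^3 + 5·7^2 + 5·7 + 5|_7 = 5862841 ⇒ 5862840
(5) 5862840|_7 = 7^(7 + 1) + 5·7^5 + 5·7^4 + 5·7^3 + 5·7^2 + 5·7 + 4 ↦ 8^(8 + 1) + 5·8^5 + 5·8^4 + 5·8^3 + 5·8^2 + 5·8 + 4|_8 = 134404972 ⇒ 134404971
(6) 134404971|_8 = 8^(8 + 1) + 5·8^5 + 5·8^4 + 5·8^3 + 5·8^2 + 5·8 + 3 ↦ 9^(9 + 1) + 5·9^5 + 5·9^4 + 5·9^3 + 5·9^2 + 5·9 + 3|_9 = 3487116549 ⇒ 3487116548
(7) 3487116548|_9 = 9^(9 + 1) + 5·9^5 + 5·9^4 + 5·9^3 + 5·9^2 + 5·9 + 2 ↦ 10^(10 + 1) + 5·10^5 + 5·10^4 + 5·10^3 + 5·10^2 + 5·10 + 2|_10 = 100000555552 ⇒ 100000555551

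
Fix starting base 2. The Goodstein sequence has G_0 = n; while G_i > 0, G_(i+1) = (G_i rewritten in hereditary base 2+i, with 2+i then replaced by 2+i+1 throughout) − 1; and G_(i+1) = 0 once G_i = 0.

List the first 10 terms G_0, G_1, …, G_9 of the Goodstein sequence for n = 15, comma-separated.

15, 111, 1283, 18752, 326593, 6588344, 150994943, 3524450280, 100077777775, 3138578427934

i=0: 15 = 2^(2 + 1) + 2^2 + 2 + 1 (b=2); 2→3: 3^(3 + 1) + 3^3 + 3 + 1 = 112; 112−1 = 111
i=1: 111 = 3^(3 + 1) + 3^3 + 3 (b=3); 3→4: 4^(4 + 1) + 4^4 + 4 = 1284; 1284−1 = 1283
i=2: 1283 = 4^(4 + 1) + 4^4 + 3 (b=4); 4→5: 5^(5 + 1) + 5^5 + 3 = 18753; 18753−1 = 18752
i=3: 18752 = 5^(5 + 1) + 5^5 + 2 (b=5); 5→6: 6^(6 + 1) + 6^6 + 2 = 326594; 326594−1 = 326593
i=4: 326593 = 6^(6 + 1) + 6^6 + 1 (b=6); 6→7: 7^(7 + 1) + 7^7 + 1 = 6588345; 6588345−1 = 6588344
i=5: 6588344 = 7^(7 + 1) + 7^7 (b=7); 7→8: 8^(8 + 1) + 8^8 = 150994944; 150994944−1 = 150994943
i=6: 150994943 = 8^(8 + 1) + 7·8^7 + 7·8^6 + 7·8^5 + 7·8^4 + 7·8^3 + 7·8^2 + 7·8 + 7 (b=8); 8→9: 9^(9 + 1) + 7·9^7 + 7·9^6 + 7·9^5 + 7·9^4 + 7·9^3 + 7·9^2 + 7·9 + 7 = 3524450281; 3524450281−1 = 3524450280
i=7: 3524450280 = 9^(9 + 1) + 7·9^7 + 7·9^6 + 7·9^5 + 7·9^4 + 7·9^3 + 7·9^2 + 7·9 + 6 (b=9); 9→10: 10^(10 + 1) + 7·10^7 + 7·10^6 + 7·10^5 + 7·10^4 + 7·10^3 + 7·10^2 + 7·10 + 6 = 100077777776; 100077777776−1 = 100077777775
i=8: 100077777775 = 10^(10 + 1) + 7·10^7 + 7·10^6 + 7·10^5 + 7·10^4 + 7·10^3 + 7·10^2 + 7·10 + 5 (b=10); 10→11: 11^(11 + 1) + 7·11^7 + 7·11^6 + 7·11^5 + 7·11^4 + 7·11^3 + 7·11^2 + 7·11 + 5 = 3138578427935; 3138578427935−1 = 3138578427934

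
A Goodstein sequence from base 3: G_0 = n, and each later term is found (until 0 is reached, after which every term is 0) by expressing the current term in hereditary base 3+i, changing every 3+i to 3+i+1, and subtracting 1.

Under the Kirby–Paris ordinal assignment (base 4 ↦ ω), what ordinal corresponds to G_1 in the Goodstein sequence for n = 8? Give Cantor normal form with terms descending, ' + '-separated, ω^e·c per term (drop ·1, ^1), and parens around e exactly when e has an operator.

base 3: 8 = 2·3 + 2; at 4: 2·4 + 2 = 10; next = 9
base 4: 9 = 2·4 + 1; at 5: 2·5 + 1 = 11; next = 10

ω·2 + 1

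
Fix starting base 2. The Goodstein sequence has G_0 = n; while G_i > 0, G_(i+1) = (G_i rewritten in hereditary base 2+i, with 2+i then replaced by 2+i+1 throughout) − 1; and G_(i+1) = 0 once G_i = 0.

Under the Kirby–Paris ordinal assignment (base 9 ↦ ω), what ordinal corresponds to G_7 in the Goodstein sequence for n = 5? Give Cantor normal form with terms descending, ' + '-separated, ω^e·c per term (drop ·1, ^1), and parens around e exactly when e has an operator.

ω^3·3 + ω^2·3 + ω·2 + 6

G_0 = 5. HB_2(5) = 2^2 + 1. Bump = 28. G_1 = 27.
G_1 = 27. HB_3(27) = 3^3. Bump = 256. G_2 = 255.
G_2 = 255. HB_4(255) = 3·4^3 + 3·4^2 + 3·4 + 3. Bump = 468. G_3 = 467.
G_3 = 467. HB_5(467) = 3·5^3 + 3·5^2 + 3·5 + 2. Bump = 776. G_4 = 775.
G_4 = 775. HB_6(775) = 3·6^3 + 3·6^2 + 3·6 + 1. Bump = 1198. G_5 = 1197.
G_5 = 1197. HB_7(1197) = 3·7^3 + 3·7^2 + 3·7. Bump = 1752. G_6 = 1751.
G_6 = 1751. HB_8(1751) = 3·8^3 + 3·8^2 + 2·8 + 7. Bump = 2455. G_7 = 2454.
G_7 = 2454. HB_9(2454) = 3·9^3 + 3·9^2 + 2·9 + 6. Bump = 3326. G_8 = 3325.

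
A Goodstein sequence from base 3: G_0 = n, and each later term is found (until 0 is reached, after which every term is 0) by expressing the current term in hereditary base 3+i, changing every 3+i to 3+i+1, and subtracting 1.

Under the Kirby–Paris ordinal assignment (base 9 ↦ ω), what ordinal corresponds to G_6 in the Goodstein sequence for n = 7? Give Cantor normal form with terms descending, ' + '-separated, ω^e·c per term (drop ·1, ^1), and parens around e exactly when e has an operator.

[0] 7 ≡ 2·3 + 1 (base 3). Lift 4: 9. −1: 8.
[1] 8 ≡ 2·4 (base 4). Lift 5: 10. −1: 9.
[2] 9 ≡ 5 + 4 (base 5). Lift 6: 10. −1: 9.
[3] 9 ≡ 6 + 3 (base 6). Lift 7: 10. −1: 9.
[4] 9 ≡ 7 + 2 (base 7). Lift 8: 10. −1: 9.
[5] 9 ≡ 8 + 1 (base 8). Lift 9: 10. −1: 9.
[6] 9 ≡ 9 (base 9). Lift 10: 10. −1: 9.

ω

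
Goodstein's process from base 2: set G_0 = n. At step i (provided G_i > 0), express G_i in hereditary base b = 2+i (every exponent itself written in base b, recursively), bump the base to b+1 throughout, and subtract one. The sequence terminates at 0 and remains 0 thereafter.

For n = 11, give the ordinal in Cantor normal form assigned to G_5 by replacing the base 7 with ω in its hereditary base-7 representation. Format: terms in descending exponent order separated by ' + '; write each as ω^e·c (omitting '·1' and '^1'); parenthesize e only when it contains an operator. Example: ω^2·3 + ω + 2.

ω^(ω + 1)

i=0: 11 = 2^(2 + 1) + 2 + 1 (b=2); 2→3: 3^(3 + 1) + 3 + 1 = 85; 85−1 = 84
i=1: 84 = 3^(3 + 1) + 3 (b=3); 3→4: 4^(4 + 1) + 4 = 1028; 1028−1 = 1027
i=2: 1027 = 4^(4 + 1) + 3 (b=4); 4→5: 5^(5 + 1) + 3 = 15628; 15628−1 = 15627
i=3: 15627 = 5^(5 + 1) + 2 (b=5); 5→6: 6^(6 + 1) + 2 = 279938; 279938−1 = 279937
i=4: 279937 = 6^(6 + 1) + 1 (b=6); 6→7: 7^(7 + 1) + 1 = 5764802; 5764802−1 = 5764801
i=5: 5764801 = 7^(7 + 1) (b=7); 7→8: 8^(8 + 1) = 134217728; 134217728−1 = 134217727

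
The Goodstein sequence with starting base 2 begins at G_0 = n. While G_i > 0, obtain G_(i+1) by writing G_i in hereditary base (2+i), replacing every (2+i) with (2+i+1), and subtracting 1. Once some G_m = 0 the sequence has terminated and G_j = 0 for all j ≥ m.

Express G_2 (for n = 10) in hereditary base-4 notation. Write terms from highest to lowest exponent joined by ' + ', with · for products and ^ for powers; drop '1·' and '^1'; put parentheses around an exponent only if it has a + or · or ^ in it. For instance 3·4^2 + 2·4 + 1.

step 0: 10 = 2^(2 + 1) + 2; sub 3 for 2: 3^(3 + 1) + 3; = 84; G_1 = 84−1 = 83
step 1: 83 = 3^(3 + 1) + 2; sub 4 for 3: 4^(4 + 1) + 2; = 1026; G_2 = 1026−1 = 1025

4^(4 + 1) + 1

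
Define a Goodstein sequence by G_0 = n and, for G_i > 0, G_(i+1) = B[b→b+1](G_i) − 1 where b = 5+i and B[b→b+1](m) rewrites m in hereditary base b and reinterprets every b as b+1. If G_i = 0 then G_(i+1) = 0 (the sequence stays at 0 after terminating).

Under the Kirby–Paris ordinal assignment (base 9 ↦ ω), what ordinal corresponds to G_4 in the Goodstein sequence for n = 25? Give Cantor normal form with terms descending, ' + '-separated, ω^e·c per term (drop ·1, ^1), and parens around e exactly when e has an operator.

G_0 = 25. HB_5(25) = 5^2. Bump = 36. G_1 = 35.
G_1 = 35. HB_6(35) = 5·6 + 5. Bump = 40. G_2 = 39.
G_2 = 39. HB_7(39) = 5·7 + 4. Bump = 44. G_3 = 43.
G_3 = 43. HB_8(43) = 5·8 + 3. Bump = 48. G_4 = 47.
G_4 = 47. HB_9(47) = 5·9 + 2. Bump = 52. G_5 = 51.

ω·5 + 2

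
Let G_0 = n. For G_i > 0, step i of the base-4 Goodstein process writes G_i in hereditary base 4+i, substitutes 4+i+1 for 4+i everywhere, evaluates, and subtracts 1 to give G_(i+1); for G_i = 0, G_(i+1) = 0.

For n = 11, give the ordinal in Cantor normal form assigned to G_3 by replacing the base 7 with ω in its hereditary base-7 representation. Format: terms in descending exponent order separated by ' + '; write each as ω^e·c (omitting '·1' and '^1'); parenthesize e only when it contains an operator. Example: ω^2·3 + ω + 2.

base 4: 11 = 2·4 + 3; at 5: 2·5 + 3 = 13; next = 12
base 5: 12 = 2·5 + 2; at 6: 2·6 + 2 = 14; next = 13
base 6: 13 = 2·6 + 1; at 7: 2·7 + 1 = 15; next = 14

ω·2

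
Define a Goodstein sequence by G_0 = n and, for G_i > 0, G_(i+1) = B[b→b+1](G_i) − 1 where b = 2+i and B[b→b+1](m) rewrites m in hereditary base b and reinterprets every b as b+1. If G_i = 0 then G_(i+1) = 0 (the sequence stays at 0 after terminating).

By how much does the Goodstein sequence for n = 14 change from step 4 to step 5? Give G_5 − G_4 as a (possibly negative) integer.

step 0: 14 = 2^(2 + 1) + 2^2 + 2; sub 3 for 2: 3^(3 + 1) + 3^3 + 3; = 111; G_1 = 111−1 = 110
step 1: 110 = 3^(3 + 1) + 3^3 + 2; sub 4 for 3: 4^(4 + 1) + 4^4 + 2; = 1282; G_2 = 1282−1 = 1281
step 2: 1281 = 4^(4 + 1) + 4^4 + 1; sub 5 for 4: 5^(5 + 1) + 5^5 + 1; = 18751; G_3 = 18751−1 = 18750
step 3: 18750 = 5^(5 + 1) + 5^5; sub 6 for 5: 6^(6 + 1) + 6^6; = 326592; G_4 = 326592−1 = 326591
step 4: 326591 = 6^(6 + 1) + 5·6^5 + 5·6^4 + 5·6^3 + 5·6^2 + 5·6 + 5; sub 7 for 6: 7^(7 + 1) + 5·7^5 + 5·7^4 + 5·7^3 + 5·7^2 + 5·7 + 5; = 5862841; G_5 = 5862841−1 = 5862840

5536249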